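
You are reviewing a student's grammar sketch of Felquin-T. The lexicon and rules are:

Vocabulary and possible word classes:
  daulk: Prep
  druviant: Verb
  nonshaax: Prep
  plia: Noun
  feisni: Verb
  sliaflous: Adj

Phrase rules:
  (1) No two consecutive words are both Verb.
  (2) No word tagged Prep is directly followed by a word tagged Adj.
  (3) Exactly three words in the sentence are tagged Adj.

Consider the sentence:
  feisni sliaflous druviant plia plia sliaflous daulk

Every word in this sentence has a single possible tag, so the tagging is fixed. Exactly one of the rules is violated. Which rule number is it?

Fixed tagging: Verb Adj Verb Noun Noun Adj Prep.
Rule check: R1 holds, R2 holds, R3 violated.
Only rule 3 fails.

3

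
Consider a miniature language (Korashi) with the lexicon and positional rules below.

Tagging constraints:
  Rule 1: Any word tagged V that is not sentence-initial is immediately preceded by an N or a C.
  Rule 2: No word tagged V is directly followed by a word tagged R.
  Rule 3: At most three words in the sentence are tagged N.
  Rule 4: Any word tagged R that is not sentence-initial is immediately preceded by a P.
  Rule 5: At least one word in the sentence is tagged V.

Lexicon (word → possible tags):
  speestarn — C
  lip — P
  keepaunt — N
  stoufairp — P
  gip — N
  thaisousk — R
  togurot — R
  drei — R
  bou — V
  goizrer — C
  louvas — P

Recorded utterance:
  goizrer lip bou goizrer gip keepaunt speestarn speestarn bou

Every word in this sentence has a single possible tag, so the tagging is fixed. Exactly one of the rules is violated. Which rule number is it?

Fixed tagging: C P V C N N C C V.
Applying the rules: R1 fail, R2 pass, R3 pass, R4 pass, R5 pass.
Only rule 1 fails.

1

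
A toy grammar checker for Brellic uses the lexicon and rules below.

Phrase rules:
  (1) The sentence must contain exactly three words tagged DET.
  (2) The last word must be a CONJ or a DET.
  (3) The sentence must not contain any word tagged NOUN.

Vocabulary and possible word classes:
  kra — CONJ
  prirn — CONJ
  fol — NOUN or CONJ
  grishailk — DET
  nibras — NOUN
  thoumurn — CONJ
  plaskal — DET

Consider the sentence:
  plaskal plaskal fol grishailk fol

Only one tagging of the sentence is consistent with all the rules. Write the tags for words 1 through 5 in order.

Candidates per position — 1:plaskal {DET}; 2:plaskal {DET}; 3:fol {NOUN,CONJ}; 4:grishailk {DET}; 5:fol {NOUN,CONJ}.
If word 3 were NOUN, no tagging could satisfy rule 3; so word 3 is CONJ.
If word 5 were NOUN, no tagging could satisfy rule 2; so word 5 is CONJ.
The only consistent sequence is: DET DET CONJ DET CONJ.
Rule-by-rule: rule 1 satisfied; rule 2 satisfied; rule 3 satisfied.

DET DET CONJ DET CONJ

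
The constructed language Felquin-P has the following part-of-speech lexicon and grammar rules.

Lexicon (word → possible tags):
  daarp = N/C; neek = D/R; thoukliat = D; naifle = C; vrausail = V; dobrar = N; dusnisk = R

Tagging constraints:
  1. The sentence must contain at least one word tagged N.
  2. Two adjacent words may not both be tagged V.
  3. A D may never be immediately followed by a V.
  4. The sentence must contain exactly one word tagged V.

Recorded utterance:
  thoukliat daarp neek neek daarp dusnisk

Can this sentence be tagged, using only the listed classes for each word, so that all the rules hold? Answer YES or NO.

Candidates per position — 1:thoukliat {D}; 2:daarp {N,C}; 3:neek {D,R}; 4:neek {D,R}; 5:daarp {N,C}; 6:dusnisk {R}.
Rule 4 cannot be satisfied by any choice of tags from the lexicon.
So there is no consistent tagging.

NO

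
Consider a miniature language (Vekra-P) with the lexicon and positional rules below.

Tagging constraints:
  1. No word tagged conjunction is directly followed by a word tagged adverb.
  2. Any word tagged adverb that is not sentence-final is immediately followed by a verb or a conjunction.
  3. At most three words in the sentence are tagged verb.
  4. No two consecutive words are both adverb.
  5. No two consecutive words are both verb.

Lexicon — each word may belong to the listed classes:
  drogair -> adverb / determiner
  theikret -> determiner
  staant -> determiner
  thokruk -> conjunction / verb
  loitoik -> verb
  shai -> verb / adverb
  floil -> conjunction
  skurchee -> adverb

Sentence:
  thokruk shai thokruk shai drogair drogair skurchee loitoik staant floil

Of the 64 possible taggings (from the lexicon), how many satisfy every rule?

Candidates per position — 1:thokruk {conjunction,verb}; 2:shai {verb,adverb}; 3:thokruk {conjunction,verb}; 4:shai {verb,adverb}; 5:drogair {adverb,determiner}; 6:drogair {adverb,determiner}; 7:skurchee {adverb}; 8:loitoik {verb}; 9:staant {determiner}; 10:floil {conjunction}.
There are 64 candidate sequences in total.
The sequences that satisfy every rule: conjunction verb conjunction verb determiner determiner adverb verb determiner conjunction; verb adverb conjunction verb determiner determiner adverb verb determiner conjunction.
Count = 2.

2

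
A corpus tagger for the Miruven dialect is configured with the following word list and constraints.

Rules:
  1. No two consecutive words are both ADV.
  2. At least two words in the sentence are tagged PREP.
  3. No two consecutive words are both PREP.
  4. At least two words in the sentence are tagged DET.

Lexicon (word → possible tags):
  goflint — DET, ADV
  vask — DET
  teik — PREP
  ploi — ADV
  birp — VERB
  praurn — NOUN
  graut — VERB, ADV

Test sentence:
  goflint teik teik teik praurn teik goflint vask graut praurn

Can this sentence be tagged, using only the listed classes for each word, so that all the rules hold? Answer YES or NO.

Candidates per position — 1:goflint {DET,ADV}; 2:teik {PREP}; 3:teik {PREP}; 4:teik {PREP}; 5:praurn {NOUN}; 6:teik {PREP}; 7:goflint {DET,ADV}; 8:vask {DET}; 9:graut {VERB,ADV}; 10:praurn {NOUN}.
Rule 3 cannot be satisfied by any choice of tags from the lexicon.
So there is no consistent tagging.

NO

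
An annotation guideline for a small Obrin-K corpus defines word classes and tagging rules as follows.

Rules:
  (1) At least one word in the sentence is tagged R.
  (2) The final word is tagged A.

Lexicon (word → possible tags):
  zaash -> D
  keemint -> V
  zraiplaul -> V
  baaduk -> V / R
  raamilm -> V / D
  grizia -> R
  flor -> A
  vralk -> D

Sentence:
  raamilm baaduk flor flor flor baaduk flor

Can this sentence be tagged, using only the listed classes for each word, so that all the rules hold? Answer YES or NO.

Candidates per position — 1:raamilm {V,D}; 2:baaduk {V,R}; 3:flor {A}; 4:flor {A}; 5:flor {A}; 6:baaduk {V,R}; 7:flor {A}.
One satisfying assignment: D V A A A R A.
Check: rule 1 holds; rule 2 holds.

YES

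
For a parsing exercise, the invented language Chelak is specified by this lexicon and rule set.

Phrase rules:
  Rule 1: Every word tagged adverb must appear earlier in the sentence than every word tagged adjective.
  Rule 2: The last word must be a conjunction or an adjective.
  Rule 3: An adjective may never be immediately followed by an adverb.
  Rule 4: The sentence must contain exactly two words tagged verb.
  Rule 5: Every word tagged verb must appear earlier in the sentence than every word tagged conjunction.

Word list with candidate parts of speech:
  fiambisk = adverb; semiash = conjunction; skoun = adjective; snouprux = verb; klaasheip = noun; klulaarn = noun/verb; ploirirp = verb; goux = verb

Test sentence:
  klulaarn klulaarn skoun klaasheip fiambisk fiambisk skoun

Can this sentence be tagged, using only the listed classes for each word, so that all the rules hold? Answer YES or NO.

Candidates per position — 1:klulaarn {noun,verb}; 2:klulaarn {noun,verb}; 3:skoun {adjective}; 4:klaasheip {noun}; 5:fiambisk {adverb}; 6:fiambisk {adverb}; 7:skoun {adjective}.
Rule 1 cannot be satisfied by any choice of tags from the lexicon.
So there is no consistent tagging.

NO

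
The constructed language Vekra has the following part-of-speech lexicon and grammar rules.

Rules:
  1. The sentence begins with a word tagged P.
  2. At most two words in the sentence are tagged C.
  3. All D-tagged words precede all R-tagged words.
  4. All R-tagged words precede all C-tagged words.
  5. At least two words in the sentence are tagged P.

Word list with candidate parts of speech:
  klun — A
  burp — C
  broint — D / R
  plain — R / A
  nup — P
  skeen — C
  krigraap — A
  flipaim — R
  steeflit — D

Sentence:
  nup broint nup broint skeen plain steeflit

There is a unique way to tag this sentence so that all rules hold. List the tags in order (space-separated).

Candidates per position — 1:nup {P}; 2:broint {D,R}; 3:nup {P}; 4:broint {D,R}; 5:skeen {C}; 6:plain {R,A}; 7:steeflit {D}.
Position 2: tagging it R would leave rule 3 unsatisfiable, so it must be D.
Position 4: tagging it R would leave rule 3 unsatisfiable, so it must be D.
Position 6: tagging it R would leave rule 3 unsatisfiable, so it must be A.
So the tagging must be: P D P D C A D.
Rule-by-rule: rule 1 holds; rule 2 holds; rule 3 holds; rule 4 holds; rule 5 holds.

P D P D C A D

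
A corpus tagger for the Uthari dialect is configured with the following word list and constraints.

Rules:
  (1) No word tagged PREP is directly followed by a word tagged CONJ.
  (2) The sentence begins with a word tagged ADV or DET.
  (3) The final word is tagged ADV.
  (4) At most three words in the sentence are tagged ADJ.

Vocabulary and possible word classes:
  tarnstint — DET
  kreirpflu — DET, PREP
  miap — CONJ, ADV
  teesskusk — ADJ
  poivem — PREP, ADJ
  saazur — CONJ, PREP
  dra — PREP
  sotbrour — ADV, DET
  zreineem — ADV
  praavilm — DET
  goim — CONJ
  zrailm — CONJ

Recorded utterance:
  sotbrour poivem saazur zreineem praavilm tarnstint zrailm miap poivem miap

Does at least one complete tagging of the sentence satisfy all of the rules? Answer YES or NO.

YES

Candidates per position — 1:sotbrour {ADV,DET}; 2:poivem {PREP,ADJ}; 3:saazur {CONJ,PREP}; 4:zreineem {ADV}; 5:praavilm {DET}; 6:tarnstint {DET}; 7:zrailm {CONJ}; 8:miap {CONJ,ADV}; 9:poivem {PREP,ADJ}; 10:miap {CONJ,ADV}.
One satisfying assignment: ADV ADJ PREP ADV DET DET CONJ CONJ ADJ ADV.
Rule-by-rule: rule 1 ✓; rule 2 ✓; rule 3 ✓; rule 4 ✓.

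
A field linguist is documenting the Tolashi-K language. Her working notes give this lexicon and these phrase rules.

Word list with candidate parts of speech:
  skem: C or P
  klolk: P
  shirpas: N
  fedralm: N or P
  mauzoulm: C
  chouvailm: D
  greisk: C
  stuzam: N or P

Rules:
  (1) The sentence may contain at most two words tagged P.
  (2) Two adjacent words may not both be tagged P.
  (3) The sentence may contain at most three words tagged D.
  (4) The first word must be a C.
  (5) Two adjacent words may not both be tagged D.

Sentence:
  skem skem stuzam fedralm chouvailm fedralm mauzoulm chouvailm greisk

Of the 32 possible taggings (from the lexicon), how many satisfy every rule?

9

Candidates per position — 1:skem {C,P}; 2:skem {C,P}; 3:stuzam {N,P}; 4:fedralm {N,P}; 5:chouvailm {D}; 6:fedralm {N,P}; 7:mauzoulm {C}; 8:chouvailm {D}; 9:greisk {C}.
There are 32 candidate sequences in total.
Checking each against the rules leaves 9 sequences.
Count = 9.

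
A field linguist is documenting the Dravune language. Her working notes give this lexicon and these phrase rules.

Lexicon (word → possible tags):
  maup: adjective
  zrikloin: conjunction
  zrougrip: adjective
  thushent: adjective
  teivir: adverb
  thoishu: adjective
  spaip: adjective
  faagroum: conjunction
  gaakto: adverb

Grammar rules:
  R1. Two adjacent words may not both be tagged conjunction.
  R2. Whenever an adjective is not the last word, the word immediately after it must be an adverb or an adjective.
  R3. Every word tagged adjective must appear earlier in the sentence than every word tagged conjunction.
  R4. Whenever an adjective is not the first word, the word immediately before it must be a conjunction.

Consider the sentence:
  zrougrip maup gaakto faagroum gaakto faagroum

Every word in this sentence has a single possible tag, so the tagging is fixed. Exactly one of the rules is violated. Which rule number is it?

4

Fixed tagging: adjective adjective adverb conjunction adverb conjunction.
Rule check: R1 ✓, R2 ✓, R3 ✓, R4 ✗.
Only rule 4 fails.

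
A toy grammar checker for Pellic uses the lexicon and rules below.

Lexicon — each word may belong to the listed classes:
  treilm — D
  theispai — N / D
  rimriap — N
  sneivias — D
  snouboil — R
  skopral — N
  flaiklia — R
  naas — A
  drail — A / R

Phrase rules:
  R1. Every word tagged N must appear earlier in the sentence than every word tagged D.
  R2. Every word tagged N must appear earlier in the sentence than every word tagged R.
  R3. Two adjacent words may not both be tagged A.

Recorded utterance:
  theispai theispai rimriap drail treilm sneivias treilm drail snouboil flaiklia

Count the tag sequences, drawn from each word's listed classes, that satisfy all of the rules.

Candidates per position — 1:theispai {N,D}; 2:theispai {N,D}; 3:rimriap {N}; 4:drail {A,R}; 5:treilm {D}; 6:sneivias {D}; 7:treilm {D}; 8:drail {A,R}; 9:snouboil {R}; 10:flaiklia {R}.
There are 16 candidate sequences in total.
The sequences that satisfy every rule: N N N A D D D A R R; N N N A D D D R R R; N N N R D D D A R R; N N N R D D D R R R.
Count = 4.

4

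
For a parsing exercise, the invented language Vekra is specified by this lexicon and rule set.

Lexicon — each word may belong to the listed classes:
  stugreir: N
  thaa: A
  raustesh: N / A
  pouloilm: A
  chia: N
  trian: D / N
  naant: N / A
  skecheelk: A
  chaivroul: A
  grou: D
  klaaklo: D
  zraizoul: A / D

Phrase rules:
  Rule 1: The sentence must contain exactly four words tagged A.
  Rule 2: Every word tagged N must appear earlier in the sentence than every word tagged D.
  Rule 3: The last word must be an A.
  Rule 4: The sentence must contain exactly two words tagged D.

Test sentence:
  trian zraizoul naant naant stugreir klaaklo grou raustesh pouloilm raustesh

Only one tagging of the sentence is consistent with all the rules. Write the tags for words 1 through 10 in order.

N A N N N D D A A A

Candidates per position — 1:trian {D,N}; 2:zraizoul {A,D}; 3:naant {N,A}; 4:naant {N,A}; 5:stugreir {N}; 6:klaaklo {D}; 7:grou {D}; 8:raustesh {N,A}; 9:pouloilm {A}; 10:raustesh {N,A}.
Position 1: D is ruled out by rule 2; that leaves N.
Position 2: D is ruled out by rule 2; that leaves A.
Position 8: N is ruled out by rule 2; that leaves A.
Position 10: N is ruled out by rule 2; that leaves A.
Position 3: A is ruled out by rule 1; that leaves N.
Position 4: A is ruled out by rule 1; that leaves N.
So the tagging must be: N A N N N D D A A A.
Verifying each rule — rule 1 satisfied; rule 2 satisfied; rule 3 satisfied; rule 4 satisfied.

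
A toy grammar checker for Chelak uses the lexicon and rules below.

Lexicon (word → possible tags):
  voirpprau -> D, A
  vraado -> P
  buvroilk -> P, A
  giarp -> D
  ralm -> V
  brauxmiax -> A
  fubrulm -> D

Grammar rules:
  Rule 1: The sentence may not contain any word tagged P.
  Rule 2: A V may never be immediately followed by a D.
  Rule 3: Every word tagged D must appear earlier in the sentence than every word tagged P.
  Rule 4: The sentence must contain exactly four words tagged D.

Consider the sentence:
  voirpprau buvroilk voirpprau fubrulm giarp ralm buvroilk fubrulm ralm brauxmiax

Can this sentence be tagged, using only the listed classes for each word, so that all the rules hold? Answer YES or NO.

Candidates per position — 1:voirpprau {D,A}; 2:buvroilk {P,A}; 3:voirpprau {D,A}; 4:fubrulm {D}; 5:giarp {D}; 6:ralm {V}; 7:buvroilk {P,A}; 8:fubrulm {D}; 9:ralm {V}; 10:brauxmiax {A}.
One satisfying assignment: D A A D D V A D V A.
Rule-by-rule: rule 1 ok; rule 2 ok; rule 3 ok; rule 4 ok.

YES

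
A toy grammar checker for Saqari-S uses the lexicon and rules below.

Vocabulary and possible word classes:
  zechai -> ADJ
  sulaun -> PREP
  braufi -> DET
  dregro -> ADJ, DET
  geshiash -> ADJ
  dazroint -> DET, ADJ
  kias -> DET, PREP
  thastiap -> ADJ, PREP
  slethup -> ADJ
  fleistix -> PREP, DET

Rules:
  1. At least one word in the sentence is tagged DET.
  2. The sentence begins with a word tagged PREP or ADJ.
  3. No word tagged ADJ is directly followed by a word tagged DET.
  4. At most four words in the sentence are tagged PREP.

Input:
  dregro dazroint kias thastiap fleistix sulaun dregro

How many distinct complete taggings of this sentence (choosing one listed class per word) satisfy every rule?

Candidates per position — 1:dregro {ADJ,DET}; 2:dazroint {DET,ADJ}; 3:kias {DET,PREP}; 4:thastiap {ADJ,PREP}; 5:fleistix {PREP,DET}; 6:sulaun {PREP}; 7:dregro {ADJ,DET}.
There are 64 candidate sequences in total.
The sequences that satisfy every rule: ADJ ADJ PREP ADJ PREP PREP DET; ADJ ADJ PREP PREP PREP PREP DET; ADJ ADJ PREP PREP DET PREP ADJ; ADJ ADJ PREP PREP DET PREP DET.
Count = 4.

4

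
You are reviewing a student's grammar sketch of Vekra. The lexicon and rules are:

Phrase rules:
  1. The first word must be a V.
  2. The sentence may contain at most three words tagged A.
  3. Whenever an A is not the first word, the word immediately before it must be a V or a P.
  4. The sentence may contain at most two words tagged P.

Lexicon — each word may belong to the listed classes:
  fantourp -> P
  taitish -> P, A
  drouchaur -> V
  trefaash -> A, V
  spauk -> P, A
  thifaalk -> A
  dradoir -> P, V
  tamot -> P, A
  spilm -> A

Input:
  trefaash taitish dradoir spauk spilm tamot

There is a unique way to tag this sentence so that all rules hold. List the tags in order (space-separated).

Candidates per position — 1:trefaash {A,V}; 2:taitish {P,A}; 3:dradoir {P,V}; 4:spauk {P,A}; 5:spilm {A}; 6:tamot {P,A}.
Word 1 cannot be A — rule 1 would then fail for every completion. It is V.
Word 4 cannot be A — rule 3 would then fail for every completion. It is P.
Word 6 cannot be A — rule 3 would then fail for every completion. It is P.
Word 2 cannot be P — rule 4 would then fail for every completion. It is A.
Word 3 cannot be P — rule 4 would then fail for every completion. It is V.
The only consistent sequence is: V A V P A P.
Check: rule 1 ok; rule 2 ok; rule 3 ok; rule 4 ok.

V A V P A P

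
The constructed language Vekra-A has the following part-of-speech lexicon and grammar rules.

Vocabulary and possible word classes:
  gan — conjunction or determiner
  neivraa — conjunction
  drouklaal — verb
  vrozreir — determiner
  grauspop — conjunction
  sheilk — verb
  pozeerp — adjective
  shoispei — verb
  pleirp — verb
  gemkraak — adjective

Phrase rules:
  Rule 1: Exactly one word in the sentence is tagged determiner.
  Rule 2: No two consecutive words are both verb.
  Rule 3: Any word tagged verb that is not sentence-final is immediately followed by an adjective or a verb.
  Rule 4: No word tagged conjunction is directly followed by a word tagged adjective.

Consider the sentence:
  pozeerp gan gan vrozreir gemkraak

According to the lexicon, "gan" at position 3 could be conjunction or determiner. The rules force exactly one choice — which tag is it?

Candidates per position — 1:pozeerp {adjective}; 2:gan {conjunction,determiner}; 3:gan {conjunction,determiner}; 4:vrozreir {determiner}; 5:gemkraak {adjective}.
Position 2: tagging it determiner would leave rule 1 unsatisfiable, so it must be conjunction.
Position 3: tagging it determiner would leave rule 1 unsatisfiable, so it must be conjunction.
The unique satisfying tagging is: adjective conjunction conjunction determiner adjective.
Checking: rule 1 ✓; rule 2 ✓; rule 3 ✓; rule 4 ✓.

conjunction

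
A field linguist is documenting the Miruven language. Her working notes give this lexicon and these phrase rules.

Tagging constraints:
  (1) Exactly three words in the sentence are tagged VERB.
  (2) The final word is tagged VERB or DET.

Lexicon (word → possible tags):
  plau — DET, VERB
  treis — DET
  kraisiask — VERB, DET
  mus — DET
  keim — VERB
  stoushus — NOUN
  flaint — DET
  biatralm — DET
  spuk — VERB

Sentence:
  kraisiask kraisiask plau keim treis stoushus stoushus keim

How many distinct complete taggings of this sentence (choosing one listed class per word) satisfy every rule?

Candidates per position — 1:kraisiask {VERB,DET}; 2:kraisiask {VERB,DET}; 3:plau {DET,VERB}; 4:keim {VERB}; 5:treis {DET}; 6:stoushus {NOUN}; 7:stoushus {NOUN}; 8:keim {VERB}.
There are 8 candidate sequences in total.
The sequences that satisfy every rule: VERB DET DET VERB DET NOUN NOUN VERB; DET VERB DET VERB DET NOUN NOUN VERB; DET DET VERB VERB DET NOUN NOUN VERB.
Count = 3.

3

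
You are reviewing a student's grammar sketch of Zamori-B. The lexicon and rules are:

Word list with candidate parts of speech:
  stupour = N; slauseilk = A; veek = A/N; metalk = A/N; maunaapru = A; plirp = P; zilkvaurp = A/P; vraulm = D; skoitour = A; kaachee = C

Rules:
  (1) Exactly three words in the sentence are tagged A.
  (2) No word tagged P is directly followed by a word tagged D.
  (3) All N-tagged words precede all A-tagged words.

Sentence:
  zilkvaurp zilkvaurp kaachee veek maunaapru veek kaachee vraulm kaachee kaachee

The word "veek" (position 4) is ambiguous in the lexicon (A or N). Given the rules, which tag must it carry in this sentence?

Candidates per position — 1:zilkvaurp {A,P}; 2:zilkvaurp {A,P}; 3:kaachee {C}; 4:veek {A,N}; 5:maunaapru {A}; 6:veek {A,N}; 7:kaachee {C}; 8:vraulm {D}; 9:kaachee {C}; 10:kaachee {C}.
If word 6 were N, no tagging could satisfy rule 3; so word 6 is A.
Position 4: the remaining choice is settled jointly with positions 1, 2 — only A at position 4 is part of a tagging that satisfies every rule.
That leaves exactly one tagging: P P C A A A C D C C.
Verifying each rule — rule 1 ✓; rule 2 ✓; rule 3 ✓.

A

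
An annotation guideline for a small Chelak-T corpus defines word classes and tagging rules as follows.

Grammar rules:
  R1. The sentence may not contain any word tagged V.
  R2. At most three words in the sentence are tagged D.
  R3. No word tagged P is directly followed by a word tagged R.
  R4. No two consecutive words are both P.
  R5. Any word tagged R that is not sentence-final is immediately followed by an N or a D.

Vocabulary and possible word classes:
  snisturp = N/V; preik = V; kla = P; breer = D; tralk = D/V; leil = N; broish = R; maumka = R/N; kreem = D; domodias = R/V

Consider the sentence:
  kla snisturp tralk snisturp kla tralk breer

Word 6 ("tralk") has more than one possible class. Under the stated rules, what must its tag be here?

Candidates per position — 1:kla {P}; 2:snisturp {N,V}; 3:tralk {D,V}; 4:snisturp {N,V}; 5:kla {P}; 6:tralk {D,V}; 7:breer {D}.
If word 2 were V, no tagging could satisfy rule 1; so word 2 is N.
If word 3 were V, no tagging could satisfy rule 1; so word 3 is D.
If word 4 were V, no tagging could satisfy rule 1; so word 4 is N.
If word 6 were V, no tagging could satisfy rule 1; so word 6 is D.
So the tagging must be: P N D N P D D.
Check: rule 1 ✓; rule 2 ✓; rule 3 ✓; rule 4 ✓; rule 5 ✓.

D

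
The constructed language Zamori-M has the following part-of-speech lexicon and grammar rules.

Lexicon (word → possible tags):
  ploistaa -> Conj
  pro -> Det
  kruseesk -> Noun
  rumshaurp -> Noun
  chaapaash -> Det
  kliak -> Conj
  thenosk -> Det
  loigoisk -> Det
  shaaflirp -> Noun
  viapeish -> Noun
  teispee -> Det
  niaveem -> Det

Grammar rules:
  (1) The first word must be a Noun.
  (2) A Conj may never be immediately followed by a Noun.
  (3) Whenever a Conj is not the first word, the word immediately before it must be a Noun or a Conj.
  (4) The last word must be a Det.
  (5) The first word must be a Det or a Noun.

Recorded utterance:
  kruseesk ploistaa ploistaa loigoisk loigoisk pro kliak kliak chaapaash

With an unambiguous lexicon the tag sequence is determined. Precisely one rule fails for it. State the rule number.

Fixed tagging: Noun Conj Conj Det Det Det Conj Conj Det.
Checking each rule: R1 ok, R2 ok, R3 fails, R4 ok, R5 ok.
Only rule 3 fails.

3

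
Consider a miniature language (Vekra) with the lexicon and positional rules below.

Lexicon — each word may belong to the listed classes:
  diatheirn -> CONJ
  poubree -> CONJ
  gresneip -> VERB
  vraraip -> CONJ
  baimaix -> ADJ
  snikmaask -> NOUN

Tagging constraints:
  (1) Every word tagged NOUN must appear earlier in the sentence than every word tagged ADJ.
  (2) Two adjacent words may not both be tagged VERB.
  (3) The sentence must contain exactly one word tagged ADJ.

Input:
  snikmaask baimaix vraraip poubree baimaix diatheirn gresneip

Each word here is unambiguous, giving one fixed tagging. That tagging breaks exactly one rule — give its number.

3

Fixed tagging: NOUN ADJ CONJ CONJ ADJ CONJ VERB.
Checking each rule: R1 holds, R2 holds, R3 violated.
Only rule 3 fails.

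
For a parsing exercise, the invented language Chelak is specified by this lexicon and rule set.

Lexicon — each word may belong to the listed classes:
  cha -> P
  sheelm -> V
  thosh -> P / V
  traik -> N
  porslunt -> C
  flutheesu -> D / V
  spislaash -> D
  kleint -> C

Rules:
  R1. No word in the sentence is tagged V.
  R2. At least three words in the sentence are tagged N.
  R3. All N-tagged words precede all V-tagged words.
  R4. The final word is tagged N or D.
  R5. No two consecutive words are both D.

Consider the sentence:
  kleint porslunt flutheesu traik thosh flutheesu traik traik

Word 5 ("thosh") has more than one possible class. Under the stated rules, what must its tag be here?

Candidates per position — 1:kleint {C}; 2:porslunt {C}; 3:flutheesu {D,V}; 4:traik {N}; 5:thosh {P,V}; 6:flutheesu {D,V}; 7:traik {N}; 8:traik {N}.
Position 3: V is ruled out by rule 1; that leaves D.
Position 5: V is ruled out by rule 1; that leaves P.
Position 6: V is ruled out by rule 1; that leaves D.
The unique satisfying tagging is: C C D N P D N N.
Rule-by-rule: rule 1 ✓; rule 2 ✓; rule 3 ✓; rule 4 ✓; rule 5 ✓.

P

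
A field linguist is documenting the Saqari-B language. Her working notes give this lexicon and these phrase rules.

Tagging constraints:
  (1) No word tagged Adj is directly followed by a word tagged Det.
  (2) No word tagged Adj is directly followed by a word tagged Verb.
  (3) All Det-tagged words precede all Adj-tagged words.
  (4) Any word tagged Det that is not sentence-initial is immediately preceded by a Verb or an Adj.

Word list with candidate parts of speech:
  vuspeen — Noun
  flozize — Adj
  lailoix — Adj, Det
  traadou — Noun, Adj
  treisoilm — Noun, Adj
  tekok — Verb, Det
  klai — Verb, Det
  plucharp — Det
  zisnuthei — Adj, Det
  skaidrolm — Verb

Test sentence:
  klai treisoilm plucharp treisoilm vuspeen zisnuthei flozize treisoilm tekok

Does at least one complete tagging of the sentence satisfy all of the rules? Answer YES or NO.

Candidates per position — 1:klai {Verb,Det}; 2:treisoilm {Noun,Adj}; 3:plucharp {Det}; 4:treisoilm {Noun,Adj}; 5:vuspeen {Noun}; 6:zisnuthei {Adj,Det}; 7:flozize {Adj}; 8:treisoilm {Noun,Adj}; 9:tekok {Verb,Det}.
Every candidate sequence violates at least one rule; no consistent tagging exists.

NO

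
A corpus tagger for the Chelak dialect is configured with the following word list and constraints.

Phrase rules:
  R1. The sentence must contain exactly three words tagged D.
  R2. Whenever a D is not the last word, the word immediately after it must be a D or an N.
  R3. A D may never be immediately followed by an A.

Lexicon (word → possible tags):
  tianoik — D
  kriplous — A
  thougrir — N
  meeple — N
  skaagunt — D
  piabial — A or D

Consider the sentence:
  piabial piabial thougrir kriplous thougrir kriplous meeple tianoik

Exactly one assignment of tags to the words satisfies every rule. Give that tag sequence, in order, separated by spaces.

Candidates per position — 1:piabial {A,D}; 2:piabial {A,D}; 3:thougrir {N}; 4:kriplous {A}; 5:thougrir {N}; 6:kriplous {A}; 7:meeple {N}; 8:tianoik {D}.
Position 1: tagging it A would leave rule 1 unsatisfiable, so it must be D.
Position 2: tagging it A would leave rule 1 unsatisfiable, so it must be D.
The only consistent sequence is: D D N A N A N D.
Check: rule 1 ok; rule 2 ok; rule 3 ok.

D D N A N A N D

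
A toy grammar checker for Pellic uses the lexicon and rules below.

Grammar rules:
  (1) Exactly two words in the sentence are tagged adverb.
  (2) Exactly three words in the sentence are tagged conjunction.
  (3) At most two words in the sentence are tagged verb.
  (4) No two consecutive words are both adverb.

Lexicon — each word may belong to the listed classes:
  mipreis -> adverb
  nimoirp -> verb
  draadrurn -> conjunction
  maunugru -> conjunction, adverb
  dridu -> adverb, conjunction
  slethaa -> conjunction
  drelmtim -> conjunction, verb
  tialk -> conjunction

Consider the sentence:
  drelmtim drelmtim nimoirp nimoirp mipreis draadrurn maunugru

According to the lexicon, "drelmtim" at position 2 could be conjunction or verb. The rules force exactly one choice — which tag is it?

Candidates per position — 1:drelmtim {conjunction,verb}; 2:drelmtim {conjunction,verb}; 3:nimoirp {verb}; 4:nimoirp {verb}; 5:mipreis {adverb}; 6:draadrurn {conjunction}; 7:maunugru {conjunction,adverb}.
At position 1, choosing verb makes rule 3 impossible to satisfy; hence conjunction.
At position 2, choosing verb makes rule 3 impossible to satisfy; hence conjunction.
At position 7, choosing conjunction makes rule 1 impossible to satisfy; hence adverb.
So the tagging must be: conjunction conjunction verb verb adverb conjunction adverb.
Checking: rule 1 holds; rule 2 holds; rule 3 holds; rule 4 holds.

conjunction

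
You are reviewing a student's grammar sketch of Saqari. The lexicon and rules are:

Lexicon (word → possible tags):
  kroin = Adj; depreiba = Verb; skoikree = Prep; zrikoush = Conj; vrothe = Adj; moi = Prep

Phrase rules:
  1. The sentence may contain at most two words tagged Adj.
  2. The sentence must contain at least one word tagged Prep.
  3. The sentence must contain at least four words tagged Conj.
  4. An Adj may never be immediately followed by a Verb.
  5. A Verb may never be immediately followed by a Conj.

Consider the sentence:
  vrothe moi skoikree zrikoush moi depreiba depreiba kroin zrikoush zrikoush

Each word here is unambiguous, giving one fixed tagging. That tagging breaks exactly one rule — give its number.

Fixed tagging: Adj Prep Prep Conj Prep Verb Verb Adj Conj Conj.
Rule check: R1 pass, R2 pass, R3 fail, R4 pass, R5 pass.
Only rule 3 fails.

3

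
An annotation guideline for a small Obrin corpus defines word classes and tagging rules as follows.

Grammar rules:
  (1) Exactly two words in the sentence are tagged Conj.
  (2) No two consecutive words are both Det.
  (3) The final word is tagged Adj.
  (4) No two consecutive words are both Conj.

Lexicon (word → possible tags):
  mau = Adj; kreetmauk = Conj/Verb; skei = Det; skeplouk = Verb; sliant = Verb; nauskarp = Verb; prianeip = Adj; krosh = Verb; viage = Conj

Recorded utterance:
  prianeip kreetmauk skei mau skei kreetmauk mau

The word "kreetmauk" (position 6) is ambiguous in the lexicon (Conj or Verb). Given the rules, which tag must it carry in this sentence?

Conj

Candidates per position — 1:prianeip {Adj}; 2:kreetmauk {Conj,Verb}; 3:skei {Det}; 4:mau {Adj}; 5:skei {Det}; 6:kreetmauk {Conj,Verb}; 7:mau {Adj}.
Position 2: tagging it Verb would leave rule 1 unsatisfiable, so it must be Conj.
Position 6: tagging it Verb would leave rule 1 unsatisfiable, so it must be Conj.
The unique satisfying tagging is: Adj Conj Det Adj Det Conj Adj.
Rule-by-rule: rule 1 ok; rule 2 ok; rule 3 ok; rule 4 ok.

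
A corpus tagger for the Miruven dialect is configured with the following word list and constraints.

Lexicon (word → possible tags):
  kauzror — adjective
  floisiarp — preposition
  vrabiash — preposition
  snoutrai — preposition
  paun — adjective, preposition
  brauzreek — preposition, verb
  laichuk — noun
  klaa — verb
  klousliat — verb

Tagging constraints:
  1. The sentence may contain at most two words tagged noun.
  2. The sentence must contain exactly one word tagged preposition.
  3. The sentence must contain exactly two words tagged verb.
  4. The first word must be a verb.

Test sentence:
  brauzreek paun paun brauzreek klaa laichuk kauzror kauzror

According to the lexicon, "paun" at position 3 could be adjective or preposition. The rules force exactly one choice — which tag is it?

Candidates per position — 1:brauzreek {preposition,verb}; 2:paun {adjective,preposition}; 3:paun {adjective,preposition}; 4:brauzreek {preposition,verb}; 5:klaa {verb}; 6:laichuk {noun}; 7:kauzror {adjective}; 8:kauzror {adjective}.
At position 1, choosing preposition makes rule 4 impossible to satisfy; hence verb.
At position 4, choosing verb makes rule 3 impossible to satisfy; hence preposition.
At position 2, choosing preposition makes rule 2 impossible to satisfy; hence adjective.
At position 3, choosing preposition makes rule 2 impossible to satisfy; hence adjective.
The unique satisfying tagging is: verb adjective adjective preposition verb noun adjective adjective.
Rule-by-rule: rule 1 holds; rule 2 holds; rule 3 holds; rule 4 holds.

adjective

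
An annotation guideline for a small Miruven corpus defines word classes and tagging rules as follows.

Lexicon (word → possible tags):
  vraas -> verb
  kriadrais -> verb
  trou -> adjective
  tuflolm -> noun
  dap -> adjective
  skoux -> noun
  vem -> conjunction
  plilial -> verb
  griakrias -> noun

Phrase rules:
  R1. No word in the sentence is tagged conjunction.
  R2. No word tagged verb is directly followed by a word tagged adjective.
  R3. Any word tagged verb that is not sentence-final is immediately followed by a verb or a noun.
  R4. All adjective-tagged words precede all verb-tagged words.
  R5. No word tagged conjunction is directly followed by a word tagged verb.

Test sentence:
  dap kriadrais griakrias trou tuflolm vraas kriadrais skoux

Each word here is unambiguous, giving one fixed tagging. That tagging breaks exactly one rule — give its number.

Fixed tagging: adjective verb noun adjective noun verb verb noun.
Applying the rules: R1 ok, R2 ok, R3 ok, R4 fails, R5 ok.
Only rule 4 fails.

4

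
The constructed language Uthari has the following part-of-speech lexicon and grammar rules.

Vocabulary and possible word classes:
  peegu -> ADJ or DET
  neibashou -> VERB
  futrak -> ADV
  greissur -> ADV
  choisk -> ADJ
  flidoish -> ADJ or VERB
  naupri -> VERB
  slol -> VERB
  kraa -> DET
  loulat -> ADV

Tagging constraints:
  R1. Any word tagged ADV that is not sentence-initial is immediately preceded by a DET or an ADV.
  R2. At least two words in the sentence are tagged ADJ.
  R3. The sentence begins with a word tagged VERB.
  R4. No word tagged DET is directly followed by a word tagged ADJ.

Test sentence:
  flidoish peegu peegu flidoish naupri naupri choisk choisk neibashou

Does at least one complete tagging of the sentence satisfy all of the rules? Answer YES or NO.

Candidates per position — 1:flidoish {ADJ,VERB}; 2:peegu {ADJ,DET}; 3:peegu {ADJ,DET}; 4:flidoish {ADJ,VERB}; 5:naupri {VERB}; 6:naupri {VERB}; 7:choisk {ADJ}; 8:choisk {ADJ}; 9:neibashou {VERB}.
One satisfying assignment: VERB ADJ ADJ ADJ VERB VERB ADJ ADJ VERB.
Verifying each rule — rule 1 satisfied; rule 2 satisfied; rule 3 satisfied; rule 4 satisfied.

YES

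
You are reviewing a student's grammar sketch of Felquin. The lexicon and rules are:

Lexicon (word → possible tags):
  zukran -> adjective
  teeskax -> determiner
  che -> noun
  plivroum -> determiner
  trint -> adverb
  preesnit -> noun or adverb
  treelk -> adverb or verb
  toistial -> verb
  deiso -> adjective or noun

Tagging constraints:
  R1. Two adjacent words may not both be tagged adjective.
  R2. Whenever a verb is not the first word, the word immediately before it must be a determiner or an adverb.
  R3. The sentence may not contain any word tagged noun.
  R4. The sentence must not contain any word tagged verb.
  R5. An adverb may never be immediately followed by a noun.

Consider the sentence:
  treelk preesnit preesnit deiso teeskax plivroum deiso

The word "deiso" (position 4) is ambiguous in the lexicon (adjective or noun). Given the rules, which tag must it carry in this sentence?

adjective

Candidates per position — 1:treelk {adverb,verb}; 2:preesnit {noun,adverb}; 3:preesnit {noun,adverb}; 4:deiso {adjective,noun}; 5:teeskax {determiner}; 6:plivroum {determiner}; 7:deiso {adjective,noun}.
Position 1: verb is ruled out by rule 4; that leaves adverb.
Position 2: noun is ruled out by rule 3; that leaves adverb.
Position 3: noun is ruled out by rule 3; that leaves adverb.
Position 4: noun is ruled out by rule 3; that leaves adjective.
Position 7: noun is ruled out by rule 3; that leaves adjective.
So the tagging must be: adverb adverb adverb adjective determiner determiner adjective.
Checking: rule 1 ok; rule 2 ok; rule 3 ok; rule 4 ok; rule 5 ok.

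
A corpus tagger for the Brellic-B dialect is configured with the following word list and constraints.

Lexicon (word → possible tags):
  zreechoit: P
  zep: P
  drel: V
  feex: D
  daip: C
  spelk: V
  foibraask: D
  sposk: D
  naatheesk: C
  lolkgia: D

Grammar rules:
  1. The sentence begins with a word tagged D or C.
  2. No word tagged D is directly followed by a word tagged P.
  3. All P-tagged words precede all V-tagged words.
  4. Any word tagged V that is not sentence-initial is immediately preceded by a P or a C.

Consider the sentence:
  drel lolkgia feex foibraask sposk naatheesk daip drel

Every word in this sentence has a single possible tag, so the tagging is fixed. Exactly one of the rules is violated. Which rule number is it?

1

Fixed tagging: V D D D D C C V.
Checking each rule: R1 fails, R2 ok, R3 ok, R4 ok.
Only rule 1 fails.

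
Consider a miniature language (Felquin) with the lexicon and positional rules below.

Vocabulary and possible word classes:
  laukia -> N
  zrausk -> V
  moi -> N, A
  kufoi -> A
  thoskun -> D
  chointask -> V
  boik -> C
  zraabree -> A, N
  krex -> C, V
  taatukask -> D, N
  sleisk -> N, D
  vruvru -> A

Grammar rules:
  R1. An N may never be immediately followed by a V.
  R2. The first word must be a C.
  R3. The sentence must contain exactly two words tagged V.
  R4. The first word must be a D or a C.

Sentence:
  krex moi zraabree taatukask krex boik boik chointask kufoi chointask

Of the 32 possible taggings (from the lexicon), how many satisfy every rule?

Candidates per position — 1:krex {C,V}; 2:moi {N,A}; 3:zraabree {A,N}; 4:taatukask {D,N}; 5:krex {C,V}; 6:boik {C}; 7:boik {C}; 8:chointask {V}; 9:kufoi {A}; 10:chointask {V}.
There are 32 candidate sequences in total.
Checking each against the rules leaves 8 sequences.
Count = 8.

8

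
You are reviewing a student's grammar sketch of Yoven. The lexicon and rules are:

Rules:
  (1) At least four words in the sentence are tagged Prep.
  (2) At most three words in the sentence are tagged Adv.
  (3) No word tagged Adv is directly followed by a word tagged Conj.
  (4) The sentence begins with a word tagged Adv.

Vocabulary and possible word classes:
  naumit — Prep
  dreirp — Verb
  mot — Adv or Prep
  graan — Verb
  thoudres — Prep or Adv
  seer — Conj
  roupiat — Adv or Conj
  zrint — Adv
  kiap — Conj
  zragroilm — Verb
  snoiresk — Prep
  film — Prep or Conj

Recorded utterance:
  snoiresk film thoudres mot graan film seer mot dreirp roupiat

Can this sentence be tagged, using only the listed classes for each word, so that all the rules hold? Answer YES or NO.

NO

Candidates per position — 1:snoiresk {Prep}; 2:film {Prep,Conj}; 3:thoudres {Prep,Adv}; 4:mot {Adv,Prep}; 5:graan {Verb}; 6:film {Prep,Conj}; 7:seer {Conj}; 8:mot {Adv,Prep}; 9:dreirp {Verb}; 10:roupiat {Adv,Conj}.
Rule 4 cannot be satisfied by any choice of tags from the lexicon.
So there is no consistent tagging.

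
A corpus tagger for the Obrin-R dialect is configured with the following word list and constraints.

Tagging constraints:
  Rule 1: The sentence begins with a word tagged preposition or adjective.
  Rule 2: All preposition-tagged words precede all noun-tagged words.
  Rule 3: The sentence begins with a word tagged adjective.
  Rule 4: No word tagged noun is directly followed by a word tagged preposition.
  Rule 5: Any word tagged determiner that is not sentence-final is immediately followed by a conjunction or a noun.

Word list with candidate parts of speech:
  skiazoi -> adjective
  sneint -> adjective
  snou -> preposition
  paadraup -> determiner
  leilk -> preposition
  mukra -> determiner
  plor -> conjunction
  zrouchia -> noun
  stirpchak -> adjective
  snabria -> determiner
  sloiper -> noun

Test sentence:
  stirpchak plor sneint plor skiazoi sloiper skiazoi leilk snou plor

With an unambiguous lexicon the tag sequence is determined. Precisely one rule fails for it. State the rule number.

Fixed tagging: adjective conjunction adjective conjunction adjective noun adjective preposition preposition conjunction.
Checking each rule: R1 pass, R2 fail, R3 pass, R4 pass, R5 pass.
Only rule 2 fails.

2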